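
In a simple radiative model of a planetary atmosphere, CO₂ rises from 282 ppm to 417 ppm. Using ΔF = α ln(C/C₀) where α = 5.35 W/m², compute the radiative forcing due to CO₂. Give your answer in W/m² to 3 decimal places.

CO₂: 5.35 × ln(417/282) = 5.35 × ln(1.47872) = 5.35 × 0.39118 = 2.0928 W/m².

ΔF = 2.093 W/m²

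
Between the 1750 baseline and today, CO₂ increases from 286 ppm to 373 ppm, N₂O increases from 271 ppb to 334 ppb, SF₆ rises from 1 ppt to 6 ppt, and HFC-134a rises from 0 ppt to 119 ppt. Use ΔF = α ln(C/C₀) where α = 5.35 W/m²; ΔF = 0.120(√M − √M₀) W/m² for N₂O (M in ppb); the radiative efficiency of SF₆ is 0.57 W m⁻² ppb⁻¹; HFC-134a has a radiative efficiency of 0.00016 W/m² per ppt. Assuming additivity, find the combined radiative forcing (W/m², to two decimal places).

ΔF = 1.66 W/m²

CO₂: 5.35 × ln(373/286) = 5.35 × ln(1.30420) = 5.35 × 0.26559 = 1.4209 W/m².
N₂O: 0.120 × (√334 − √271) = 0.120 × (18.2757 − 16.4621) = 0.120 × 1.8136 = 0.2176 W/m².
SF₆: Δ = 6 − 1 = 5 ppt = 0.005 ppb; ΔF = 0.57 × 0.005 = 0.0029 W/m².
HFC-134a: ΔF = 0.00016 × (119 − 0) = 0.00016 × 119 = 0.0190 W/m².
Total ΔF = 1.4209 + 0.2176 + 0.0029 + 0.0190 = 1.6604 W/m².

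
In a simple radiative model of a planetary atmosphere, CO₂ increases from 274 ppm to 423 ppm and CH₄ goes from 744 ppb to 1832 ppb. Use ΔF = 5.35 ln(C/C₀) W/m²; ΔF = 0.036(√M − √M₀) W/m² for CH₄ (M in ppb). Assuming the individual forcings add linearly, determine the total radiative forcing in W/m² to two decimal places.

ΔF = 2.88 W/m²

CO₂: 5.35 × ln(423/274) = 5.35 × ln(1.54380) = 5.35 × 0.43425 = 2.3232 W/m².
CH₄: 0.036 × (√1832 − √744) = 0.036 × (42.8019 − 27.2764) = 0.036 × 15.5255 = 0.5589 W/m².
Total ΔF = 2.3232 + 0.5589 = 2.8821 W/m².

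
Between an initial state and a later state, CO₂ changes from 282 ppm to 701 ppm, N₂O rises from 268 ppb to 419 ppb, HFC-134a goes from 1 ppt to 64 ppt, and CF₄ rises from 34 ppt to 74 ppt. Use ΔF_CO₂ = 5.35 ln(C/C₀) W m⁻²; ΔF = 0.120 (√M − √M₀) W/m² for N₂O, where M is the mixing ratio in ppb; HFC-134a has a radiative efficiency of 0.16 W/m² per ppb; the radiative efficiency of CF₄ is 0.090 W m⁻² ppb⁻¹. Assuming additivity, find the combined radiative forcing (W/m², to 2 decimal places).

CO₂: 5.35 × ln(701/282) = 5.35 × ln(2.48582) = 5.35 × 0.91060 = 4.8717 W/m².
N₂O: 0.120 × (√419 − √268) = 0.120 × (20.4695 − 16.3707) = 0.120 × 4.0988 = 0.4919 W/m².
HFC-134a: Δ = 64 − 1 = 63 ppt = 0.063 ppb; ΔF = 0.16 × 0.063 = 0.0101 W/m².
CF₄: Δ = 74 − 34 = 40 ppt = 0.040 ppb; ΔF = 0.090 × 0.040 = 0.0036 W/m².
Total ΔF = 4.8717 + 0.4919 + 0.0101 + 0.0036 = 5.3773 W/m².

ΔF = 5.38 W/m²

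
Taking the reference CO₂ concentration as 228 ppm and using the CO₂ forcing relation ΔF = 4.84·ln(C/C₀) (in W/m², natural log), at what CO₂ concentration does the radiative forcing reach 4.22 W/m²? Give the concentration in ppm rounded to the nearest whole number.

Set 4.84 ln(C/228) = 4.22, so ln(C/228) = 4.22/4.84 = 0.87190.
Then C/228 = e^0.87190 = 2.39145, giving C = 228 × 2.39145 = 545.25 ppm.

C ≈ 545 ppm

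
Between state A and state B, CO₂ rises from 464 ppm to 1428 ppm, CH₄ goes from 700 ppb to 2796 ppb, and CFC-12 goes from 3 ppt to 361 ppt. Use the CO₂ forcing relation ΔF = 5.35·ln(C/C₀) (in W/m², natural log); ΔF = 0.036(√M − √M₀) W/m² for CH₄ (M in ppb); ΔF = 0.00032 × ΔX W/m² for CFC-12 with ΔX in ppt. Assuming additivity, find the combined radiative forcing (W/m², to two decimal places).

CO₂: 5.35 × ln(1428/464) = 5.35 × ln(3.07759) = 5.35 × 1.12415 = 6.0142 W/m².
CH₄: 0.036 × (√2796 − √700) = 0.036 × (52.8772 − 26.4575) = 0.036 × 26.4197 = 0.9511 W/m².
CFC-12: ΔF = 0.00032 × (361 − 3) = 0.00032 × 358 = 0.1146 W/m².
Total ΔF = 6.0142 + 0.9511 + 0.1146 = 7.0799 W/m².

ΔF = 7.08 W/m²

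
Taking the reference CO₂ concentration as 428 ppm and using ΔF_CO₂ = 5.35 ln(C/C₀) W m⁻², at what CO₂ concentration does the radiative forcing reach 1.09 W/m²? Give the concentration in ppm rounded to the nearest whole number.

Set 5.35 ln(C/428) = 1.09, so ln(C/428) = 1.09/5.35 = 0.20374.
Then C/428 = e^0.20374 = 1.22598, giving C = 428 × 1.22598 = 524.72 ppm.

C ≈ 525 ppm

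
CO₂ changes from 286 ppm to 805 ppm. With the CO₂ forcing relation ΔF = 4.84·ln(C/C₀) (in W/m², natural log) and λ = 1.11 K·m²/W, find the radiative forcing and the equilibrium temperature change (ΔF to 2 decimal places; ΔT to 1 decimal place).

CO₂: 4.84 × ln(805/286) = 4.84 × ln(2.81469) = 4.84 × 1.03485 = 5.0087 W/m².
ΔT = λ ΔF = 1.11 × 5.01 = 5.5611 K.

ΔF = 5.01 W/m²; ΔT = 5.6 K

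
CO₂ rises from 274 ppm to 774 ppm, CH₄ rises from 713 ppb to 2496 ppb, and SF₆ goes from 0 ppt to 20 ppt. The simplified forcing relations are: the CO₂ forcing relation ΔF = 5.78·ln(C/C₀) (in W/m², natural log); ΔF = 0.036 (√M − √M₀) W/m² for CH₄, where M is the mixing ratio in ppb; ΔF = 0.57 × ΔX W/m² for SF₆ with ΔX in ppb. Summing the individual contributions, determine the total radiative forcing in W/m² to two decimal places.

ΔF = 6.85 W/m²

CO₂: 5.78 × ln(774/274) = 5.78 × ln(2.82482) = 5.78 × 1.03844 = 6.0022 W/m².
CH₄: 0.036 × (√2496 − √713) = 0.036 × (49.9600 − 26.7021) = 0.036 × 23.2579 = 0.8373 W/m².
SF₆: Δ = 20 − 0 = 20 ppt = 0.020 ppb; ΔF = 0.57 × 0.020 = 0.0114 W/m².
Total ΔF = 6.0022 + 0.8373 + 0.0114 = 6.8509 W/m².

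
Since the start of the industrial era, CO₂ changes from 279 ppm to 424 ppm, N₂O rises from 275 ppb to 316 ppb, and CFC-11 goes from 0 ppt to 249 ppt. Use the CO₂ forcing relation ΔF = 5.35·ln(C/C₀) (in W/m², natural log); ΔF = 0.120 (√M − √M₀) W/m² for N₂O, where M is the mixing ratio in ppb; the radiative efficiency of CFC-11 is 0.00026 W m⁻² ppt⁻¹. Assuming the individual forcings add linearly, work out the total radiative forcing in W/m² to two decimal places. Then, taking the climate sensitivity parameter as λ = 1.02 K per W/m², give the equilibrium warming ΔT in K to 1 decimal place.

CO₂: 5.35 × ln(424/279) = 5.35 × ln(1.51971) = 5.35 × 0.41852 = 2.2391 W/m².
N₂O: 0.120 × (√316 − √275) = 0.120 × (17.7764 − 16.5831) = 0.120 × 1.1933 = 0.1432 W/m².
CFC-11: ΔF = 0.00026 × (249 − 0) = 0.00026 × 249 = 0.0647 W/m².
Total ΔF = 2.2391 + 0.1432 + 0.0647 = 2.4470 W/m².
ΔT = λ ΔF = 1.02 × 2.45 = 2.4990 K.

ΔF = 2.45 W/m²; ΔT = 2.5 K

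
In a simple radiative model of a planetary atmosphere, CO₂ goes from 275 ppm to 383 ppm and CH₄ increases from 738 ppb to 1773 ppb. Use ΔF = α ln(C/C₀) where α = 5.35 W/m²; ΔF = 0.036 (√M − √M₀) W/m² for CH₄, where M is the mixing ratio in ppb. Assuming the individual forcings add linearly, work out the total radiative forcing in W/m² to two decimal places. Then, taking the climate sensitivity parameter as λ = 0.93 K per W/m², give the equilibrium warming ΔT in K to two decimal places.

CO₂: 5.35 × ln(383/275) = 5.35 × ln(1.39273) = 5.35 × 0.33127 = 1.7723 W/m².
CH₄: 0.036 × (√1773 − √738) = 0.036 × (42.1070 − 27.1662) = 0.036 × 14.9408 = 0.5379 W/m².
Total ΔF = 1.7723 + 0.5379 = 2.3102 W/m².
ΔT = λ ΔF = 0.93 × 2.31 = 2.1483 K.

ΔF = 2.31 W/m²; ΔT = 2.15 K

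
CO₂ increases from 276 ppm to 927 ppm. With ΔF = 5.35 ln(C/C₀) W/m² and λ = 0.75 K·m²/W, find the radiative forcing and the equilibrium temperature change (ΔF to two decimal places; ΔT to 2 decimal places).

ΔF = 6.48 W/m²; ΔT = 4.86 K

CO₂: 5.35 × ln(927/276) = 5.35 × ln(3.35870) = 5.35 × 1.21155 = 6.4818 W/m².
ΔT = λ ΔF = 0.75 × 6.48 = 4.8600 K.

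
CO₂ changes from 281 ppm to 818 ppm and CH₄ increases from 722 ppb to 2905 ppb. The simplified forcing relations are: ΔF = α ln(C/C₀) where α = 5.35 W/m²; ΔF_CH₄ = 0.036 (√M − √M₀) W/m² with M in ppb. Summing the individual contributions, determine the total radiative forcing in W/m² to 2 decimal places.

CO₂: 5.35 × ln(818/281) = 5.35 × ln(2.91103) = 5.35 × 1.06851 = 5.7165 W/m².
CH₄: 0.036 × (√2905 − √722) = 0.036 × (53.8981 − 26.8701) = 0.036 × 27.0280 = 0.9730 W/m².
Total ΔF = 5.7165 + 0.9730 = 6.6895 W/m².

ΔF = 6.69 W/m²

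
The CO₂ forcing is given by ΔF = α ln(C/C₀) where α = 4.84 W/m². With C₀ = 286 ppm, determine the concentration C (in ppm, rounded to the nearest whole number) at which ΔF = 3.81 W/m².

Set 4.84 ln(C/286) = 3.81, so ln(C/286) = 3.81/4.84 = 0.78719.
Then C/286 = e^0.78719 = 2.19721, giving C = 286 × 2.19721 = 628.40 ppm.

C ≈ 628 ppm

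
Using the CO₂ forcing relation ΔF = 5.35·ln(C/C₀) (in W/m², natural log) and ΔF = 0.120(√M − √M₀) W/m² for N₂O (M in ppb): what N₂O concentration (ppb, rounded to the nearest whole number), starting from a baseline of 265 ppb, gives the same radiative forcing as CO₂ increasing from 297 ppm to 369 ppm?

CO₂ forcing: 5.35 × ln(369/297) = 5.35 × 0.217065 = 1.16130 W/m².
Set 0.120(√M − √265) = 1.16130: √M = 1.16130/0.120 + √265 = 9.6775 + 16.2788 = 25.9563.
M = (25.9563)² = 673.73 ppb.

M ≈ 674 ppb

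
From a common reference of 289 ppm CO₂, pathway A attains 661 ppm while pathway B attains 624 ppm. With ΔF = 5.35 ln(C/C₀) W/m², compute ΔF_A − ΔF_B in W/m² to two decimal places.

ΔF_A = 5.35 ln(661/289) = 5.35 × 0.82733 = 4.4262 W/m².
ΔF_B = 5.35 ln(624/289) = 5.35 × 0.76972 = 4.1180 W/m².
Difference: 4.4262 − 4.1180 = 0.3082 W/m².
(Equivalently, ΔF_A − ΔF_B = 5.35 ln(661/624) = 5.35 × 0.05760 = 0.3082 W/m².)

ΔF_A − ΔF_B = 0.31 W/m²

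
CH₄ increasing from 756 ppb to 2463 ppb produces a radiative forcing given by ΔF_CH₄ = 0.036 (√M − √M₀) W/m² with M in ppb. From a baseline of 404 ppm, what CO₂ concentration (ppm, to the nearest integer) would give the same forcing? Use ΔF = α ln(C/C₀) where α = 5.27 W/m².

C ≈ 470 ppm

CH₄ forcing: 0.036 × (√2463 − √756) = 0.036 × (49.6286 − 27.4955) = 0.036 × 22.1331 = 0.79679 W/m².
Set 5.27 ln(C/404) = 0.79679: ln(C/404) = 0.79679/5.27 = 0.15119, so C = 404 × e^0.15119 = 404 × 1.16322 = 469.94 ppm.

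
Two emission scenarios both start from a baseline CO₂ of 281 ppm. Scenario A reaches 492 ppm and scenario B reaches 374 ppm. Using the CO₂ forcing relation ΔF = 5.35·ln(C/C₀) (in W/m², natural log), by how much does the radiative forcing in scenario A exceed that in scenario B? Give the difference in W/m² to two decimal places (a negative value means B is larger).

ΔF_A − ΔF_B = 1.47 W/m²

ΔF_A = 5.35 ln(492/281) = 5.35 × 0.56012 = 2.9966 W/m².
ΔF_B = 5.35 ln(374/281) = 5.35 × 0.28590 = 1.5296 W/m².
Difference: 2.9966 − 1.5296 = 1.4670 W/m².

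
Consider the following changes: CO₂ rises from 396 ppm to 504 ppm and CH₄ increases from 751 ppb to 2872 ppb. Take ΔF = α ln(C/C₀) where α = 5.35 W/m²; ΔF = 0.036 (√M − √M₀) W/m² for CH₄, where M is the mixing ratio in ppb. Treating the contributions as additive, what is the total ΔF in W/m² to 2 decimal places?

CO₂: 5.35 × ln(504/396) = 5.35 × ln(1.27273) = 5.35 × 0.24116 = 1.2902 W/m².
CH₄: 0.036 × (√2872 − √751) = 0.036 × (53.5910 − 27.4044) = 0.036 × 26.1866 = 0.9427 W/m².
Total ΔF = 1.2902 + 0.9427 = 2.2329 W/m².

ΔF = 2.23 W/m²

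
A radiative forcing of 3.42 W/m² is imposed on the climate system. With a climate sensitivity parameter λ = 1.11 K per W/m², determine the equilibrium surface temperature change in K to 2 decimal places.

ΔT = λ ΔF = 1.11 × 3.42 = 3.7962 K.

ΔT = 3.80 K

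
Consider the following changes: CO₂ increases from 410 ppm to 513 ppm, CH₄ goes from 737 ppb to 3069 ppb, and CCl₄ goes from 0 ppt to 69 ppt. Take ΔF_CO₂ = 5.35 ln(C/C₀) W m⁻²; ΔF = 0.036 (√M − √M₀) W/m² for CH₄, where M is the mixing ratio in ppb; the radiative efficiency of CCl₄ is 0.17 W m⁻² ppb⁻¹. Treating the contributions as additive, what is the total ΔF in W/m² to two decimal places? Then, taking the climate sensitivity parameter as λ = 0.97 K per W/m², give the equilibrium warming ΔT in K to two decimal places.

ΔF = 2.23 W/m²; ΔT = 2.16 K

CO₂: 5.35 × ln(513/410) = 5.35 × ln(1.25122) = 5.35 × 0.22412 = 1.1990 W/m².
CH₄: 0.036 × (√3069 − √737) = 0.036 × (55.3986 − 27.1477) = 0.036 × 28.2509 = 1.0170 W/m².
CCl₄: Δ = 69 − 0 = 69 ppt = 0.069 ppb; ΔF = 0.17 × 0.069 = 0.0117 W/m².
Total ΔF = 1.1990 + 1.0170 + 0.0117 = 2.2277 W/m².
ΔT = λ ΔF = 0.97 × 2.23 = 2.1631 K.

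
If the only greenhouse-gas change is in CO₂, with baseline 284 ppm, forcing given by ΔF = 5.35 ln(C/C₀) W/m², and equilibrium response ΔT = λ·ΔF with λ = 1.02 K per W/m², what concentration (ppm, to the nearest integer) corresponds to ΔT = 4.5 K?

C ≈ 648 ppm

Required forcing: ΔF = ΔT/λ = 4.5/1.02 = 4.4118 W/m².
Then ln(C/284) = ΔF/5.35 = 4.4118/5.35 = 0.82464.
So C = 284 × e^0.82464 = 284 × 2.28106 = 647.82 ppm.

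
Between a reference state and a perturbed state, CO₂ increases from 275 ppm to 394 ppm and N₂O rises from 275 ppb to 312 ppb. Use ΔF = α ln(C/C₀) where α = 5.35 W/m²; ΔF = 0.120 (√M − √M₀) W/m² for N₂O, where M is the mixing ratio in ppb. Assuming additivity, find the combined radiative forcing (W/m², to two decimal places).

CO₂: 5.35 × ln(394/275) = 5.35 × ln(1.43273) = 5.35 × 0.35958 = 1.9238 W/m².
N₂O: 0.120 × (√312 − √275) = 0.120 × (17.6635 − 16.5831) = 0.120 × 1.0804 = 0.1296 W/m².
Total ΔF = 1.9238 + 0.1296 = 2.0534 W/m².

ΔF = 2.05 W/m²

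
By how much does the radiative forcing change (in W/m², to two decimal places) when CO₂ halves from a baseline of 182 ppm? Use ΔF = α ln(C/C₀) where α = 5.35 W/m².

ΔF = 5.35 × ln(0.5) = 5.35 × -0.69315 = -3.7084 W/m².

ΔF = -3.71 W/m²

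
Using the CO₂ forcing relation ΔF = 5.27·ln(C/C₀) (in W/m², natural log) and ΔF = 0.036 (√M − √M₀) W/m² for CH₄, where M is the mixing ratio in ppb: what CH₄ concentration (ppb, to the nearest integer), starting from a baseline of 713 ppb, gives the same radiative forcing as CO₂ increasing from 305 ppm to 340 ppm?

M ≈ 1815 ppb

CO₂ forcing: 5.27 × ln(340/305) = 5.27 × 0.108634 = 0.57250 W/m².
Set 0.036(√M − √713) = 0.57250: √M = 0.57250/0.036 + √713 = 15.9028 + 26.7021 = 42.6049.
M = (42.6049)² = 1815.18 ppb.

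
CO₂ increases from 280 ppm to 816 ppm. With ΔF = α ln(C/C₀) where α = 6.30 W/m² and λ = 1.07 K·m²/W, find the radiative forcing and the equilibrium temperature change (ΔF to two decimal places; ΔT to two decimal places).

ΔF = 6.74 W/m²; ΔT = 7.21 K

CO₂: 6.30 × ln(816/280) = 6.30 × ln(2.91429) = 6.30 × 1.06963 = 6.7387 W/m².
ΔT = λ ΔF = 1.07 × 6.74 = 7.2118 K.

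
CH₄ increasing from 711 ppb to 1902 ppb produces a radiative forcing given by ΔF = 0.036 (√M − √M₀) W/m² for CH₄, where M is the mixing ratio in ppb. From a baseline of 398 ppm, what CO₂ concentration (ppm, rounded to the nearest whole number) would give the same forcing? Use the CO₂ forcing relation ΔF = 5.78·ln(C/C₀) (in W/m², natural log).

CH₄ forcing: 0.036 × (√1902 − √711) = 0.036 × (43.6119 − 26.6646) = 0.036 × 16.9473 = 0.61010 W/m².
Set 5.78 ln(C/398) = 0.61010: ln(C/398) = 0.61010/5.78 = 0.10555, so C = 398 × e^0.10555 = 398 × 1.11132 = 442.31 ppm.

C ≈ 442 ppm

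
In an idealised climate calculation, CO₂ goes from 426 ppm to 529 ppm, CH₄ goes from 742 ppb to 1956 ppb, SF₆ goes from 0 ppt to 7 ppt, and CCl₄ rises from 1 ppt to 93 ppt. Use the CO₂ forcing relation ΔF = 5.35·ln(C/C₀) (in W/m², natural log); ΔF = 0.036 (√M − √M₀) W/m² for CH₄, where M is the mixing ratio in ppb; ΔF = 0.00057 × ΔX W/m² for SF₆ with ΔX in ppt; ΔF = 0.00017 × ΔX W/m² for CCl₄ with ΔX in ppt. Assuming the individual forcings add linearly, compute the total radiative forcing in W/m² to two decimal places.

ΔF = 1.79 W/m²

CO₂: 5.35 × ln(529/426) = 5.35 × ln(1.24178) = 5.35 × 0.21655 = 1.1585 W/m².
CH₄: 0.036 × (√1956 − √742) = 0.036 × (44.2267 − 27.2397) = 0.036 × 16.9870 = 0.6115 W/m².
SF₆: ΔF = 0.00057 × (7 − 0) = 0.00057 × 7 = 0.0040 W/m².
CCl₄: ΔF = 0.00017 × (93 − 1) = 0.00017 × 92 = 0.0156 W/m².
Total ΔF = 1.1585 + 0.6115 + 0.0040 + 0.0156 = 1.7896 W/m².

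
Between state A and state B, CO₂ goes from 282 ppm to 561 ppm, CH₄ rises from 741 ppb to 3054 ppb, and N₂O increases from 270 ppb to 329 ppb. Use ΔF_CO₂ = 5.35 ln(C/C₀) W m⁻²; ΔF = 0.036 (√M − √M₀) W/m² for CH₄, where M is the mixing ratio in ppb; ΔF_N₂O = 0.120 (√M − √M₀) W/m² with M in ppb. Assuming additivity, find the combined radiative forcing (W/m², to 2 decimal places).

CO₂: 5.35 × ln(561/282) = 5.35 × ln(1.98936) = 5.35 × 0.68781 = 3.6798 W/m².
CH₄: 0.036 × (√3054 − √741) = 0.036 × (55.2630 − 27.2213) = 0.036 × 28.0417 = 1.0095 W/m².
N₂O: 0.120 × (√329 − √270) = 0.120 × (18.1384 − 16.4317) = 0.120 × 1.7067 = 0.2048 W/m².
Total ΔF = 3.6798 + 1.0095 + 0.2048 = 4.8941 W/m².

ΔF = 4.89 W/m²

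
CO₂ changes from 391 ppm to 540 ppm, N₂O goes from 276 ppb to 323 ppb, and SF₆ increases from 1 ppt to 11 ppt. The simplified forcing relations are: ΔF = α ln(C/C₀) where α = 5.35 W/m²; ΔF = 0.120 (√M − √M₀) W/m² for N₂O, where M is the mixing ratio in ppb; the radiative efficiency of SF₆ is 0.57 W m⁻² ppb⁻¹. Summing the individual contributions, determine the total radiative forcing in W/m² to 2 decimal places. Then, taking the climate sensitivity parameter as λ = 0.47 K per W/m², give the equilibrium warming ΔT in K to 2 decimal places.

ΔF = 1.90 W/m²; ΔT = 0.89 K

CO₂: 5.35 × ln(540/391) = 5.35 × ln(1.38107) = 5.35 × 0.32286 = 1.7273 W/m².
N₂O: 0.120 × (√323 − √276) = 0.120 × (17.9722 − 16.6132) = 0.120 × 1.3590 = 0.1631 W/m².
SF₆: Δ = 11 − 1 = 10 ppt = 0.010 ppb; ΔF = 0.57 × 0.010 = 0.0057 W/m².
Total ΔF = 1.7273 + 0.1631 + 0.0057 = 1.8961 W/m².
ΔT = λ ΔF = 0.47 × 1.90 = 0.8930 K.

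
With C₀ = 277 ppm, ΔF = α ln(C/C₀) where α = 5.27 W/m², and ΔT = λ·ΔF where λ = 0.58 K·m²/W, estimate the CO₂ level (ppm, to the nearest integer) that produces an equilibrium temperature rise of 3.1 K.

C ≈ 764 ppm

Required forcing: ΔF = ΔT/λ = 3.1/0.58 = 5.3448 W/m².
Then ln(C/277) = ΔF/5.27 = 5.3448/5.27 = 1.01419.
So C = 277 × e^1.01419 = 277 × 2.75713 = 763.73 ppm.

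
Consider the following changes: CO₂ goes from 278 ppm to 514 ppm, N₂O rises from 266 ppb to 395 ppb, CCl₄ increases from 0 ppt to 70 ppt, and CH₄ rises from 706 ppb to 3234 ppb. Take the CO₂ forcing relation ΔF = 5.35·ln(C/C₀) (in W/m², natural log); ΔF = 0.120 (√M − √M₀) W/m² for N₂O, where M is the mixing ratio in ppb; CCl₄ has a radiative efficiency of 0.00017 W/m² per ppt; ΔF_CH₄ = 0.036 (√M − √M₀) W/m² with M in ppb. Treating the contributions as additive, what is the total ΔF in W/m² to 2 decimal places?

CO₂: 5.35 × ln(514/278) = 5.35 × ln(1.84892) = 5.35 × 0.61460 = 3.2881 W/m².
N₂O: 0.120 × (√395 − √266) = 0.120 × (19.8746 − 16.3095) = 0.120 × 3.5651 = 0.4278 W/m².
CCl₄: ΔF = 0.00017 × (70 − 0) = 0.00017 × 70 = 0.0119 W/m².
CH₄: 0.036 × (√3234 − √706) = 0.036 × (56.8683 − 26.5707) = 0.036 × 30.2976 = 1.0907 W/m².
Total ΔF = 3.2881 + 0.4278 + 0.0119 + 1.0907 = 4.8185 W/m².

ΔF = 4.82 W/m²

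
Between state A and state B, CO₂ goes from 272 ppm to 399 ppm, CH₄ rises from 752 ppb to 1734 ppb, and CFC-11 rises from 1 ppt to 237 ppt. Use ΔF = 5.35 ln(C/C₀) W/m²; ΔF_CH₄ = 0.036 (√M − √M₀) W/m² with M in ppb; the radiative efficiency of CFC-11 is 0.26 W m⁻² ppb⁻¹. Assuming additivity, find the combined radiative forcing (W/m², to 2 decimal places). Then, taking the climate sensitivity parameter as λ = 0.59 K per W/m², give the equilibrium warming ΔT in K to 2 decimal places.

CO₂: 5.35 × ln(399/272) = 5.35 × ln(1.46691) = 5.35 × 0.38316 = 2.0499 W/m².
CH₄: 0.036 × (√1734 − √752) = 0.036 × (41.6413 − 27.4226) = 0.036 × 14.2187 = 0.5119 W/m².
CFC-11: Δ = 237 − 1 = 236 ppt = 0.236 ppb; ΔF = 0.26 × 0.236 = 0.0614 W/m².
Total ΔF = 2.0499 + 0.5119 + 0.0614 = 2.6232 W/m².
ΔT = λ ΔF = 0.59 × 2.62 = 1.5458 K.

ΔF = 2.62 W/m²; ΔT = 1.55 K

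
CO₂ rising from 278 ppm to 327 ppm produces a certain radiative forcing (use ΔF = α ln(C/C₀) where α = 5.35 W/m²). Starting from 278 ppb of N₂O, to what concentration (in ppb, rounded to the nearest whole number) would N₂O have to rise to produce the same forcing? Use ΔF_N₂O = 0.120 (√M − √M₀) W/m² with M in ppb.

CO₂ forcing: 5.35 × ln(327/278) = 5.35 × 0.162339 = 0.86851 W/m².
Set 0.120(√M − √278) = 0.86851: √M = 0.86851/0.120 + √278 = 7.2376 + 16.6733 = 23.9109.
M = (23.9109)² = 571.73 ppb.

M ≈ 572 ppb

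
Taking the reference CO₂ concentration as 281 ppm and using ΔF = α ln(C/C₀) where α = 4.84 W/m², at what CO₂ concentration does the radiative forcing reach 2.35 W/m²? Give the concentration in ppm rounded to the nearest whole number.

Set 4.84 ln(C/281) = 2.35, so ln(C/281) = 2.35/4.84 = 0.48554.
Then C/281 = e^0.48554 = 1.62505, giving C = 281 × 1.62505 = 456.64 ppm.

C ≈ 457 ppm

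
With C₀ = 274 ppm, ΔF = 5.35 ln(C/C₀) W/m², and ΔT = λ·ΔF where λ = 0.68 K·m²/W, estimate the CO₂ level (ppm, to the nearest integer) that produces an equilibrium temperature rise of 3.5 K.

C ≈ 717 ppm

Required forcing: ΔF = ΔT/λ = 3.5/0.68 = 5.1471 W/m².
Then ln(C/274) = ΔF/5.35 = 5.1471/5.35 = 0.96207.
So C = 274 × e^0.96207 = 274 × 2.61711 = 717.09 ppm.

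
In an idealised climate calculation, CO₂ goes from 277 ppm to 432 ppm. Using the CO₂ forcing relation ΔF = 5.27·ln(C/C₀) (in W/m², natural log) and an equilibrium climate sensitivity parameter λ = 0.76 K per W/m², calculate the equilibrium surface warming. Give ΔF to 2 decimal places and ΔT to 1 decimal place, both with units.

CO₂: 5.27 × ln(432/277) = 5.27 × ln(1.55957) = 5.27 × 0.44441 = 2.3420 W/m².
ΔT = λ ΔF = 0.76 × 2.34 = 1.7784 K.

ΔF = 2.34 W/m²; ΔT = 1.8 K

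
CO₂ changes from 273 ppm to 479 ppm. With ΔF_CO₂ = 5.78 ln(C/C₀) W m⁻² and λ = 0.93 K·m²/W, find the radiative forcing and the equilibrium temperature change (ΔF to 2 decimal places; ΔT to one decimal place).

ΔF = 3.25 W/m²; ΔT = 3.0 K

CO₂: 5.78 × ln(479/273) = 5.78 × ln(1.75458) = 5.78 × 0.56223 = 3.2497 W/m².
ΔT = λ ΔF = 0.93 × 3.25 = 3.0225 K.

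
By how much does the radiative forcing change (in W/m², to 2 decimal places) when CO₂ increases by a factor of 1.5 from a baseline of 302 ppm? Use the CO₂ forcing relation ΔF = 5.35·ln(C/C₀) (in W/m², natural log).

ΔF = 5.35 × ln(1.5) = 5.35 × 0.40547 = 2.1693 W/m².

ΔF = 2.17 W/m²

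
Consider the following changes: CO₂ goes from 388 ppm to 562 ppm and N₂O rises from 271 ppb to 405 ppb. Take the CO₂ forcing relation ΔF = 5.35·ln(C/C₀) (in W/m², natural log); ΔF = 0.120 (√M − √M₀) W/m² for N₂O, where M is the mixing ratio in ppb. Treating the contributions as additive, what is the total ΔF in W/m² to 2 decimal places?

CO₂: 5.35 × ln(562/388) = 5.35 × ln(1.44845) = 5.35 × 0.37049 = 1.9821 W/m².
N₂O: 0.120 × (√405 − √271) = 0.120 × (20.1246 − 16.4621) = 0.120 × 3.6625 = 0.4395 W/m².
Total ΔF = 1.9821 + 0.4395 = 2.4216 W/m².

ΔF = 2.42 W/m²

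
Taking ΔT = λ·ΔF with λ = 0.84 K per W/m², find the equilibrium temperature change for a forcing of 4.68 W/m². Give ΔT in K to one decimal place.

ΔT = λ ΔF = 0.84 × 4.68 = 3.9312 K.

ΔT = 3.9 K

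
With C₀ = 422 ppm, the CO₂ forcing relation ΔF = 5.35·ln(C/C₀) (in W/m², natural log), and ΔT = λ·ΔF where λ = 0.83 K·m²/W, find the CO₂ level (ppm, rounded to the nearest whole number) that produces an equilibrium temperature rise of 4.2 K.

Required forcing: ΔF = ΔT/λ = 4.2/0.83 = 5.0602 W/m².
Then ln(C/422) = ΔF/5.35 = 5.0602/5.35 = 0.94583.
So C = 422 × e^0.94583 = 422 × 2.57495 = 1086.63 ppm.

C ≈ 1087 ppm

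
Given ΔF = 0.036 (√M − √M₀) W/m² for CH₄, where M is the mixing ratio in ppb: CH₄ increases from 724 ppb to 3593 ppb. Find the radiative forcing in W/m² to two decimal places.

CH₄: 0.036 × (√3593 − √724) = 0.036 × (59.9416 − 26.9072) = 0.036 × 33.0344 = 1.1892 W/m².

ΔF = 1.19 W/m²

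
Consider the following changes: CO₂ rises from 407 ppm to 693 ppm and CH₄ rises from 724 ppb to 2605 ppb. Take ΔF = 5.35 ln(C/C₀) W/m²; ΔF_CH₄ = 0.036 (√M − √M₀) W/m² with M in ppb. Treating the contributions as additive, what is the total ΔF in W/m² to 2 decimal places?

ΔF = 3.72 W/m²

CO₂: 5.35 × ln(693/407) = 5.35 × ln(1.70270) = 5.35 × 0.53222 = 2.8474 W/m².
CH₄: 0.036 × (√2605 − √724) = 0.036 × (51.0392 − 26.9072) = 0.036 × 24.1320 = 0.8688 W/m².
Total ΔF = 2.8474 + 0.8688 = 3.7162 W/m².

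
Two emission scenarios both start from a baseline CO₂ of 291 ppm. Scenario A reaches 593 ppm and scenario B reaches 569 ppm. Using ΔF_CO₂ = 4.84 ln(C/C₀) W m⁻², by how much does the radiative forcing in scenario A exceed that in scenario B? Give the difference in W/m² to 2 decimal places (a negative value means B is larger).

ΔF_A = 4.84 ln(593/291) = 4.84 × 0.71187 = 3.4455 W/m².
ΔF_B = 4.84 ln(569/291) = 4.84 × 0.67056 = 3.2455 W/m².
Difference: 3.4455 − 3.2455 = 0.2000 W/m².

ΔF_A − ΔF_B = 0.20 W/m²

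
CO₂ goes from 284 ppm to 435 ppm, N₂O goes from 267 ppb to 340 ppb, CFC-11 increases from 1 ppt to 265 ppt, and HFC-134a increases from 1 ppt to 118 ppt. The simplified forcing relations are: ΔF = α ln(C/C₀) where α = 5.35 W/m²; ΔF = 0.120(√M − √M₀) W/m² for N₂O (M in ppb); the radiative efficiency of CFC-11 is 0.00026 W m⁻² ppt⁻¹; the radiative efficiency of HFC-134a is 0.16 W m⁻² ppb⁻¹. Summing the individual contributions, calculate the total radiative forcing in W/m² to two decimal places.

ΔF = 2.62 W/m²

CO₂: 5.35 × ln(435/284) = 5.35 × ln(1.53169) = 5.35 × 0.42637 = 2.2811 W/m².
N₂O: 0.120 × (√340 − √267) = 0.120 × (18.4391 − 16.3401) = 0.120 × 2.0990 = 0.2519 W/m².
CFC-11: ΔF = 0.00026 × (265 − 1) = 0.00026 × 264 = 0.0686 W/m².
HFC-134a: Δ = 118 − 1 = 117 ppt = 0.117 ppb; ΔF = 0.16 × 0.117 = 0.0187 W/m².
Total ΔF = 2.2811 + 0.2519 + 0.0686 + 0.0187 = 2.6203 W/m².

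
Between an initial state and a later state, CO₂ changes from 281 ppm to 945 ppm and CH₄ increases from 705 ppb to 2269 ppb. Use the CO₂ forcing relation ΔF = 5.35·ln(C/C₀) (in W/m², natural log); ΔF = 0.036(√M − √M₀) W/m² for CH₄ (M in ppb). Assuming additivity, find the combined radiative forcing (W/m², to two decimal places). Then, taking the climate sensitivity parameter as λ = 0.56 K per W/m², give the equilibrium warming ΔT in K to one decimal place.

CO₂: 5.35 × ln(945/281) = 5.35 × ln(3.36299) = 5.35 × 1.21283 = 6.4886 W/m².
CH₄: 0.036 × (√2269 − √705) = 0.036 × (47.6340 − 26.5518) = 0.036 × 21.0822 = 0.7590 W/m².
Total ΔF = 6.4886 + 0.7590 = 7.2476 W/m².
ΔT = λ ΔF = 0.56 × 7.25 = 4.0600 K.

ΔF = 7.25 W/m²; ΔT = 4.1 K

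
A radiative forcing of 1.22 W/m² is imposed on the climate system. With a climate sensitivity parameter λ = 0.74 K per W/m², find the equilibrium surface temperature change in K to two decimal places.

ΔT = λ ΔF = 0.74 × 1.22 = 0.9028 K.

ΔT = 0.90 K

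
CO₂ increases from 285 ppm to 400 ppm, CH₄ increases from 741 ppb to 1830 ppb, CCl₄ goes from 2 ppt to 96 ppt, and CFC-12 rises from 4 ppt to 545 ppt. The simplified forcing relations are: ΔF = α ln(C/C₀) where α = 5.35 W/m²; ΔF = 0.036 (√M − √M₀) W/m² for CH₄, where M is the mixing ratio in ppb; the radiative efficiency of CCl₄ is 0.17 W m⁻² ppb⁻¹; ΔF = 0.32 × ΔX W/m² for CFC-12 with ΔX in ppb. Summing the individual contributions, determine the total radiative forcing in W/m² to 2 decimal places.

CO₂: 5.35 × ln(400/285) = 5.35 × ln(1.40351) = 5.35 × 0.33898 = 1.8135 W/m².
CH₄: 0.036 × (√1830 − √741) = 0.036 × (42.7785 − 27.2213) = 0.036 × 15.5572 = 0.5601 W/m².
CCl₄: Δ = 96 − 2 = 94 ppt = 0.094 ppb; ΔF = 0.17 × 0.094 = 0.0160 W/m².
CFC-12: Δ = 545 − 4 = 541 ppt = 0.541 ppb; ΔF = 0.32 × 0.541 = 0.1731 W/m².
Total ΔF = 1.8135 + 0.5601 + 0.0160 + 0.1731 = 2.5627 W/m².

ΔF = 2.56 W/m²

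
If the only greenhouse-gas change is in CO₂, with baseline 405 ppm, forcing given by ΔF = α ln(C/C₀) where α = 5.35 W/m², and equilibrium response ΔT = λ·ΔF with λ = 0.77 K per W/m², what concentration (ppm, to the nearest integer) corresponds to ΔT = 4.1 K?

C ≈ 1096 ppm

Required forcing: ΔF = ΔT/λ = 4.1/0.77 = 5.3247 W/m².
Then ln(C/405) = ΔF/5.35 = 5.3247/5.35 = 0.99527.
So C = 405 × e^0.99527 = 405 × 2.70545 = 1095.71 ppm.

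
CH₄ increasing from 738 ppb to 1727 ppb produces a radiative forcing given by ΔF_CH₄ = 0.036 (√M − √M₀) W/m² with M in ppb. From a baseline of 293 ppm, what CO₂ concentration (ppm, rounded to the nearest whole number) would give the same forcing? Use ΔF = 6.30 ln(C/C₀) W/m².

CH₄ forcing: 0.036 × (√1727 − √738) = 0.036 × (41.5572 − 27.1662) = 0.036 × 14.3910 = 0.51808 W/m².
Set 6.30 ln(C/293) = 0.51808: ln(C/293) = 0.51808/6.30 = 0.08223, so C = 293 × e^0.08223 = 293 × 1.08571 = 318.11 ppm.

C ≈ 318 ppm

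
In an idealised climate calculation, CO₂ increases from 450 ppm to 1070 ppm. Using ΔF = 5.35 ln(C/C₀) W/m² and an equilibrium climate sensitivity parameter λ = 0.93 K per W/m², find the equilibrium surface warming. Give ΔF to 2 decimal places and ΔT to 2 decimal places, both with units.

ΔF = 4.63 W/m²; ΔT = 4.31 K

CO₂: 5.35 × ln(1070/450) = 5.35 × ln(2.37778) = 5.35 × 0.86617 = 4.6340 W/m².
ΔT = λ ΔF = 0.93 × 4.63 = 4.3059 K.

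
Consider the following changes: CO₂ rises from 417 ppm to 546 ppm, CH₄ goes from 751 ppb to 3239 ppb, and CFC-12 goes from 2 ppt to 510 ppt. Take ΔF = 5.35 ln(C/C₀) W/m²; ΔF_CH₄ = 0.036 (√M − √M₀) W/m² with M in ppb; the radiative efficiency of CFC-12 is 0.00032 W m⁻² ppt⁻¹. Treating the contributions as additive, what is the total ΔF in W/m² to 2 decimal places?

ΔF = 2.67 W/m²

CO₂: 5.35 × ln(546/417) = 5.35 × ln(1.30935) = 5.35 × 0.26953 = 1.4420 W/m².
CH₄: 0.036 × (√3239 − √751) = 0.036 × (56.9122 − 27.4044) = 0.036 × 29.5078 = 1.0623 W/m².
CFC-12: ΔF = 0.00032 × (510 − 2) = 0.00032 × 508 = 0.1626 W/m².
Total ΔF = 1.4420 + 1.0623 + 0.1626 = 2.6669 W/m².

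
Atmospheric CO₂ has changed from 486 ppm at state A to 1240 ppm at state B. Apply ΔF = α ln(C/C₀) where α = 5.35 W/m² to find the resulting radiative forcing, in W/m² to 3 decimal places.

ΔF = 5.011 W/m²

CO₂: 5.35 × ln(1240/486) = 5.35 × ln(2.55144) = 5.35 × 0.93666 = 5.0111 W/m².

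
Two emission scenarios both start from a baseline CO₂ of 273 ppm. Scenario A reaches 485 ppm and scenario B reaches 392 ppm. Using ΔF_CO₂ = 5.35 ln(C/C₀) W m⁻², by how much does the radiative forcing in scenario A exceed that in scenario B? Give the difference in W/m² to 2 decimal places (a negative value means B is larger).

ΔF_A − ΔF_B = 1.14 W/m²

ΔF_A = 5.35 ln(485/273) = 5.35 × 0.57468 = 3.0745 W/m².
ΔF_B = 5.35 ln(392/273) = 5.35 × 0.36179 = 1.9356 W/m².
Difference: 3.0745 − 1.9356 = 1.1389 W/m².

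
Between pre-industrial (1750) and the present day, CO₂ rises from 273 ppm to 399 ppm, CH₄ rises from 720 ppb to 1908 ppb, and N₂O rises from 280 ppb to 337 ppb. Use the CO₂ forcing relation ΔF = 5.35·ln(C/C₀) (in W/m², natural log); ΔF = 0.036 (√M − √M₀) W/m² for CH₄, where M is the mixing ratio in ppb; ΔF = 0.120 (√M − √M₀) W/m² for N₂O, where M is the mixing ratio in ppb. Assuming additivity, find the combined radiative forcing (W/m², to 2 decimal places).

ΔF = 2.83 W/m²

CO₂: 5.35 × ln(399/273) = 5.35 × ln(1.46154) = 5.35 × 0.37949 = 2.0303 W/m².
CH₄: 0.036 × (√1908 − √720) = 0.036 × (43.6807 − 26.8328) = 0.036 × 16.8479 = 0.6065 W/m².
N₂O: 0.120 × (√337 − √280) = 0.120 × (18.3576 − 16.7332) = 0.120 × 1.6244 = 0.1949 W/m².
Total ΔF = 2.0303 + 0.6065 + 0.1949 = 2.8317 W/m².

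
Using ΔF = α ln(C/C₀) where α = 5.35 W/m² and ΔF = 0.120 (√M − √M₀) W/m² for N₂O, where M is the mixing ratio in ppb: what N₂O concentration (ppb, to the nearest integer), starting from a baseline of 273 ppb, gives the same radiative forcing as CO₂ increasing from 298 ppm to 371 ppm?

CO₂ forcing: 5.35 × ln(371/298) = 5.35 × 0.219109 = 1.17223 W/m².
Set 0.120(√M − √273) = 1.17223: √M = 1.17223/0.120 + √273 = 9.7686 + 16.5227 = 26.2913.
M = (26.2913)² = 691.23 ppb.

M ≈ 691 ppb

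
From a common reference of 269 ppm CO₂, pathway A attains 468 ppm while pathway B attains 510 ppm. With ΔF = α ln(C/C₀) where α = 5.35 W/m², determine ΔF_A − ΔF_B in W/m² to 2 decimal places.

ΔF_A − ΔF_B = -0.46 W/m²

ΔF_A = 5.35 ln(468/269) = 5.35 × 0.55376 = 2.9626 W/m².
ΔF_B = 5.35 ln(510/269) = 5.35 × 0.63970 = 3.4224 W/m².
Difference: 2.9626 − 3.4224 = -0.4598 W/m².
(Equivalently, ΔF_A − ΔF_B = 5.35 ln(468/510) = 5.35 × -0.08594 = -0.4598 W/m².)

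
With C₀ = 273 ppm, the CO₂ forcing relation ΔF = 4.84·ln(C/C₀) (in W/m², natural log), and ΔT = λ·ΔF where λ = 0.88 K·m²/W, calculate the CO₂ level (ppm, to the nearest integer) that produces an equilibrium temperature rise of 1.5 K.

Required forcing: ΔF = ΔT/λ = 1.5/0.88 = 1.7045 W/m².
Then ln(C/273) = ΔF/4.84 = 1.7045/4.84 = 0.35217.
So C = 273 × e^0.35217 = 273 × 1.42215 = 388.25 ppm.

C ≈ 388 ppm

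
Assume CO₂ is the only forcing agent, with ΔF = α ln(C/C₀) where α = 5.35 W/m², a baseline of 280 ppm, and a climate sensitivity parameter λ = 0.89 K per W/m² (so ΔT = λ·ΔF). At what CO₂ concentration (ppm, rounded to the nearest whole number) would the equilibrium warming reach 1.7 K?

Required forcing: ΔF = ΔT/λ = 1.7/0.89 = 1.9101 W/m².
Then ln(C/280) = ΔF/5.35 = 1.9101/5.35 = 0.35703.
So C = 280 × e^0.35703 = 280 × 1.42908 = 400.14 ppm.

C ≈ 400 ppm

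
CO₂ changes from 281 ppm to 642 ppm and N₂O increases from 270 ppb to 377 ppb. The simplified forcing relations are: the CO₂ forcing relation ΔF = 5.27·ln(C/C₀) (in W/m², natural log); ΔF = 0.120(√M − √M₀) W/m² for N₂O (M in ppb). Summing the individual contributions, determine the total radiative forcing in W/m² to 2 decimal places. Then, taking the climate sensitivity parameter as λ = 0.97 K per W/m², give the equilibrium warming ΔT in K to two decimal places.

ΔF = 4.71 W/m²; ΔT = 4.57 K

CO₂: 5.27 × ln(642/281) = 5.27 × ln(2.28470) = 5.27 × 0.82623 = 4.3542 W/m².
N₂O: 0.120 × (√377 − √270) = 0.120 × (19.4165 − 16.4317) = 0.120 × 2.9848 = 0.3582 W/m².
Total ΔF = 4.3542 + 0.3582 = 4.7124 W/m².
ΔT = λ ΔF = 0.97 × 4.71 = 4.5687 K.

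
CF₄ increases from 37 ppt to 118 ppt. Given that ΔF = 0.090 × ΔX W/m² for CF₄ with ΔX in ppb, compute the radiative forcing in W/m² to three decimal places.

CF₄: Δ = 118 − 37 = 81 ppt = 0.081 ppb; ΔF = 0.090 × 0.081 = 0.0073 W/m².

ΔF = 0.007 W/m²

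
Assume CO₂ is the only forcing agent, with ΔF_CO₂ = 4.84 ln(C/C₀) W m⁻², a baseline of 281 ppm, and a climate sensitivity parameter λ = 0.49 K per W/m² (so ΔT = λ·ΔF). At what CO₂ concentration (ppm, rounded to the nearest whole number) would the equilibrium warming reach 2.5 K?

Required forcing: ΔF = ΔT/λ = 2.5/0.49 = 5.1020 W/m².
Then ln(C/281) = ΔF/4.84 = 5.1020/4.84 = 1.05413.
So C = 281 × e^1.05413 = 281 × 2.86948 = 806.32 ppm.

C ≈ 806 ppm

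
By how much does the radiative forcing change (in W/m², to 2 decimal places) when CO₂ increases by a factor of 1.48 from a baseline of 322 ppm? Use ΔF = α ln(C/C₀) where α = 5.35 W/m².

ΔF = 2.10 W/m²

ΔF = 5.35 × ln(1.48) = 5.35 × 0.39204 = 2.0974 W/m².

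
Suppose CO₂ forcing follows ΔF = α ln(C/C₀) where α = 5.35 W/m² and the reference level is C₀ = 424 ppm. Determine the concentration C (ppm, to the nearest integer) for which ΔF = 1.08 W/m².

Set 5.35 ln(C/424) = 1.08, so ln(C/424) = 1.08/5.35 = 0.20187.
Then C/424 = e^0.20187 = 1.22369, giving C = 424 × 1.22369 = 518.84 ppm.

C ≈ 519 ppm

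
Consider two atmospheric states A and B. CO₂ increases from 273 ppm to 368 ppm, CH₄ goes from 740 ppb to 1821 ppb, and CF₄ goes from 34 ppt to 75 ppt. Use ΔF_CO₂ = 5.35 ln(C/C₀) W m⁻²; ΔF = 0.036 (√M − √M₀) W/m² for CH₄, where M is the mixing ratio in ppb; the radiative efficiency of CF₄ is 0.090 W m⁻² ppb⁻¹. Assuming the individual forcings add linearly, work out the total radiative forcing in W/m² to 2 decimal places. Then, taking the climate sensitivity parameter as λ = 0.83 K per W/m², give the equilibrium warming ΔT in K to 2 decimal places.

ΔF = 2.16 W/m²; ΔT = 1.79 K

CO₂: 5.35 × ln(368/273) = 5.35 × ln(1.34799) = 5.35 × 0.29861 = 1.5976 W/m².
CH₄: 0.036 × (√1821 − √740) = 0.036 × (42.6732 − 27.2029) = 0.036 × 15.4703 = 0.5569 W/m².
CF₄: Δ = 75 − 34 = 41 ppt = 0.041 ppb; ΔF = 0.090 × 0.041 = 0.0037 W/m².
Total ΔF = 1.5976 + 0.5569 + 0.0037 = 2.1582 W/m².
ΔT = λ ΔF = 0.83 × 2.16 = 1.7928 K.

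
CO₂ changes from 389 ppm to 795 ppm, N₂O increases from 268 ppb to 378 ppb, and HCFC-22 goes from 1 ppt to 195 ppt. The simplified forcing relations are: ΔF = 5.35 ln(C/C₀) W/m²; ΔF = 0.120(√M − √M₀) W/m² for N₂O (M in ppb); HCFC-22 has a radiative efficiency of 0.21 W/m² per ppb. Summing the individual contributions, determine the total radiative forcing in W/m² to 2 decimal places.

ΔF = 4.23 W/m²

CO₂: 5.35 × ln(795/389) = 5.35 × ln(2.04370) = 5.35 × 0.71476 = 3.8240 W/m².
N₂O: 0.120 × (√378 − √268) = 0.120 × (19.4422 − 16.3707) = 0.120 × 3.0715 = 0.3686 W/m².
HCFC-22: Δ = 195 − 1 = 194 ppt = 0.194 ppb; ΔF = 0.21 × 0.194 = 0.0407 W/m².
Total ΔF = 3.8240 + 0.3686 + 0.0407 = 4.2333 W/m².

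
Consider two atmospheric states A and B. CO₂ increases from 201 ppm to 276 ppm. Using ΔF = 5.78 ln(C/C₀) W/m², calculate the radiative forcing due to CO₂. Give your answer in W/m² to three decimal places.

CO₂: 5.78 × ln(276/201) = 5.78 × ln(1.37313) = 5.78 × 0.31709 = 1.8328 W/m².

ΔF = 1.833 W/m²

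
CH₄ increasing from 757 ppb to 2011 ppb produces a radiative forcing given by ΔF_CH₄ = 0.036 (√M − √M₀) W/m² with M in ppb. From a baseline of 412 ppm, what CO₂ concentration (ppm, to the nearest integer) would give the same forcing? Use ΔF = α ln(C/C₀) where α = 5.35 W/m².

C ≈ 463 ppm

CH₄ forcing: 0.036 × (√2011 − √757) = 0.036 × (44.8442 − 27.5136) = 0.036 × 17.3306 = 0.62390 W/m².
Set 5.35 ln(C/412) = 0.62390: ln(C/412) = 0.62390/5.35 = 0.11662, so C = 412 × e^0.11662 = 412 × 1.12369 = 462.96 ppm.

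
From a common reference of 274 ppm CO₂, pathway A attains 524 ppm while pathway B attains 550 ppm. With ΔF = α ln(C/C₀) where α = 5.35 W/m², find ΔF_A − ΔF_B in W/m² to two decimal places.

ΔF_A = 5.35 ln(524/274) = 5.35 × 0.64836 = 3.4687 W/m².
ΔF_B = 5.35 ln(550/274) = 5.35 × 0.69679 = 3.7278 W/m².
Difference: 3.4687 − 3.7278 = -0.2591 W/m².
(Equivalently, ΔF_A − ΔF_B = 5.35 ln(524/550) = 5.35 × -0.04843 = -0.2591 W/m².)

ΔF_A − ΔF_B = -0.26 W/m²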